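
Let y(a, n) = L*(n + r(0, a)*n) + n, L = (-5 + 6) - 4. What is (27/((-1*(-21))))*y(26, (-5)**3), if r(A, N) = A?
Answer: 2250/7 ≈ 321.43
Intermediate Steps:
L = -3 (L = 1 - 4 = -3)
y(a, n) = -2*n (y(a, n) = -3*(n + 0*n) + n = -3*(n + 0) + n = -3*n + n = -2*n)
(27/((-1*(-21))))*y(26, (-5)**3) = (27/((-1*(-21))))*(-2*(-5)**3) = (27/21)*(-2*(-125)) = (27*(1/21))*250 = (9/7)*250 = 2250/7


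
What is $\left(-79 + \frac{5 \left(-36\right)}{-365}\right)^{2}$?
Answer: $\frac{32844361}{5329} \approx 6163.3$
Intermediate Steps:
$\left(-79 + \frac{5 \left(-36\right)}{-365}\right)^{2} = \left(-79 - - \frac{36}{73}\right)^{2} = \left(-79 + \frac{36}{73}\right)^{2} = \left(- \frac{5731}{73}\right)^{2} = \frac{32844361}{5329}$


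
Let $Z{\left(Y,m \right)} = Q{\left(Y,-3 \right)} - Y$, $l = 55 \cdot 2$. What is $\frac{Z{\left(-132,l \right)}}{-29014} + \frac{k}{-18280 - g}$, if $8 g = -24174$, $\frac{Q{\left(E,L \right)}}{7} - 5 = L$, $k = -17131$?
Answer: $\frac{989622259}{885405731} \approx 1.1177$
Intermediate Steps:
$Q{\left(E,L \right)} = 35 + 7 L$
$g = - \frac{12087}{4}$ ($g = \frac{1}{8} \left(-24174\right) = - \frac{12087}{4} \approx -3021.8$)
$l = 110$
$Z{\left(Y,m \right)} = 14 - Y$ ($Z{\left(Y,m \right)} = \left(35 + 7 \left(-3\right)\right) - Y = \left(35 - 21\right) - Y = 14 - Y$)
$\frac{Z{\left(-132,l \right)}}{-29014} + \frac{k}{-18280 - g} = \frac{14 - -132}{-29014} - \frac{17131}{-18280 - - \frac{12087}{4}} = \left(14 + 132\right) \left(- \frac{1}{29014}\right) - \frac{17131}{-18280 + \frac{12087}{4}} = 146 \left(- \frac{1}{29014}\right) - \frac{17131}{- \frac{61033}{4}} = - \frac{73}{14507} - - \frac{68524}{61033} = - \frac{73}{14507} + \frac{68524}{61033} = \frac{989622259}{885405731}$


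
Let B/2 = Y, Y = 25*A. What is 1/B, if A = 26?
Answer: 1/1300 ≈ 0.00076923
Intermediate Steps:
Y = 650 (Y = 25*26 = 650)
B = 1300 (B = 2*650 = 1300)
1/B = 1/1300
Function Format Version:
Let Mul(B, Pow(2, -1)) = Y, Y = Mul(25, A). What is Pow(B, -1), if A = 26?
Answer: Rational(1, 1300) ≈ 0.00076923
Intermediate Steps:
Y = 650 (Y = Mul(25, 26) = 650)
B = 1300 (B = Mul(2, 650) = 1300)
Pow(B, -1) = Pow(1300, -1) = Rational(1, 1300)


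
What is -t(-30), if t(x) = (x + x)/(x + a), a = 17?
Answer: -60/13 ≈ -4.6154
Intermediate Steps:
t(x) = 2*x/(17 + x) (t(x) = (x + x)/(x + 17) = (2*x)/(17 + x) = 2*x/(17 + x))
-t(-30) = -2*(-30)/(17 - 30) = -2*(-30)/(-13) = -2*(-30)*(-1)/13 = -1*60/13 = -60/13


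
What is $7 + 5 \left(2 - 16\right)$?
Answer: $-63$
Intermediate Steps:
$7 + 5 \left(2 - 16\right) = 7 + 5 \left(-14\right) = 7 - 70 = -63$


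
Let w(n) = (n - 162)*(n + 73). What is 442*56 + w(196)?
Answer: 33898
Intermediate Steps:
w(n) = (-162 + n)*(73 + n)
442*56 + w(196) = 442*56 + (-11826 + 196² - 89*196) = 24752 + (-11826 + 38416 - 17444) = 24752 + 9146 = 33898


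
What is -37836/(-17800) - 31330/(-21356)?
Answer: 42678113/11879275 ≈ 3.5927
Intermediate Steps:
-37836/(-17800) - 31330/(-21356) = -37836*(-1/17800) - 31330*(-1/21356) = 9459/4450 + 15665/10678 = 42678113/11879275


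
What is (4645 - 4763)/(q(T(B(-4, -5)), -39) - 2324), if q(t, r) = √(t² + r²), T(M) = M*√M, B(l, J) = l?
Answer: 274232/5399519 + 118*√1457/5399519 ≈ 0.051622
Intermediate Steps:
T(M) = M^(3/2)
q(t, r) = √(r² + t²)
(4645 - 4763)/(q(T(B(-4, -5)), -39) - 2324) = (4645 - 4763)/(√((-39)² + ((-4)^(3/2))²) - 2324) = -118/(√(1521 + (-8*I)²) - 2324) = -118/(√(1521 - 64) - 2324) = -118/(√1457 - 2324) = -118/(-2324 + √1457)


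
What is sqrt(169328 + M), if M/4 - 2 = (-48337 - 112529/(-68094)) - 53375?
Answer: I*sqrt(30590646940698)/11349 ≈ 487.35*I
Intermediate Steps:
M = -13851456422/34047 (M = 8 + 4*((-48337 - 112529/(-68094)) - 53375) = 8 + 4*((-48337 - 112529*(-1/68094)) - 53375) = 8 + 4*((-48337 + 112529/68094) - 53375) = 8 + 4*(-3291347149/68094 - 53375) = 8 + 4*(-6925864399/68094) = 8 - 13851728798/34047 = -13851456422/34047 ≈ -4.0683e+5)
sqrt(169328 + M) = sqrt(169328 - 13851456422/34047) = sqrt(-8086346006/34047) = I*sqrt(30590646940698)/11349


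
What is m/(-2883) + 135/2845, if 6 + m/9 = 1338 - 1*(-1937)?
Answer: -5554236/546809 ≈ -10.158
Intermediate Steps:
m = 29421 (m = -54 + 9*(1338 - 1*(-1937)) = -54 + 9*(1338 + 1937) = -54 + 9*3275 = -54 + 29475 = 29421)
m/(-2883) + 135/2845 = 29421/(-2883) + 135/2845 = 29421*(-1/2883) + 135*(1/2845) = -9807/961 + 27/569 = -5554236/546809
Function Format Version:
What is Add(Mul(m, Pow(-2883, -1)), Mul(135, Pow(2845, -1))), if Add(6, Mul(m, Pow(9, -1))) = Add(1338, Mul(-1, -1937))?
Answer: Rational(-5554236, 546809) ≈ -10.158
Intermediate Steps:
m = 29421 (m = Add(-54, Mul(9, Add(1338, Mul(-1, -1937)))) = Add(-54, Mul(9, Add(1338, 1937))) = Add(-54, Mul(9, 3275)) = Add(-54, 29475) = 29421)
Add(Mul(m, Pow(-2883, -1)), Mul(135, Pow(2845, -1))) = Add(Mul(29421, Pow(-2883, -1)), Mul(135, Pow(2845, -1))) = Add(Mul(29421, Rational(-1, 2883)), Mul(135, Rational(1, 2845))) = Add(Rational(-9807, 961), Rational(27, 569)) = Rational(-5554236, 546809)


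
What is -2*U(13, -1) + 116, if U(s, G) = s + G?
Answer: 92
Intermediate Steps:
U(s, G) = G + s
-2*U(13, -1) + 116 = -2*(-1 + 13) + 116 = -2*12 + 116 = -24 + 116 = 92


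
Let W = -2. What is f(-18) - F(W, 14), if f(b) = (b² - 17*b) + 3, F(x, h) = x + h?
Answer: 621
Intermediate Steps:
F(x, h) = h + x
f(b) = 3 + b² - 17*b
f(-18) - F(W, 14) = (3 + (-18)² - 17*(-18)) - (14 - 2) = (3 + 324 + 306) - 1*12 = 633 - 12 = 621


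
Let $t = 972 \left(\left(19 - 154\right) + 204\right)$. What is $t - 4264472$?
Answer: $-4197404$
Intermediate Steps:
$t = 67068$ ($t = 972 \left(\left(19 - 154\right) + 204\right) = 972 \left(-135 + 204\right) = 972 \cdot 69 = 67068$)
$t - 4264472 = 67068 - 4264472 = -4197404$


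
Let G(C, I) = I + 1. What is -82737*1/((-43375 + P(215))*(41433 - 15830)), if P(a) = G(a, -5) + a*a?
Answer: -82737/72866138 ≈ -0.0011355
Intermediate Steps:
G(C, I) = 1 + I
P(a) = -4 + a² (P(a) = (1 - 5) + a*a = -4 + a²)
-82737*1/((-43375 + P(215))*(41433 - 15830)) = -82737*1/((-43375 + (-4 + 215²))*(41433 - 15830)) = -82737*1/(25603*(-43375 + (-4 + 46225))) = -82737*1/(25603*(-43375 + 46221)) = -82737/(25603*2846) = -82737/72866138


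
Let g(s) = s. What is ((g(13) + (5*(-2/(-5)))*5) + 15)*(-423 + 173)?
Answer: -9500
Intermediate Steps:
((g(13) + (5*(-2/(-5)))*5) + 15)*(-423 + 173) = ((13 + (5*(-2/(-5)))*5) + 15)*(-423 + 173) = ((13 + (5*(-2*(-⅕)))*5) + 15)*(-250) = ((13 + (5*(⅖))*5) + 15)*(-250) = ((13 + 2*5) + 15)*(-250) = ((13 + 10) + 15)*(-250) = (23 + 15)*(-250) = 38*(-250) = -9500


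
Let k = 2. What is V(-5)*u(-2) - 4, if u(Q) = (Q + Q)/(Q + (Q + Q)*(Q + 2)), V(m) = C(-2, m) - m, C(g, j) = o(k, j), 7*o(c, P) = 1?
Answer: 44/7 ≈ 6.2857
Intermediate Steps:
o(c, P) = 1/7 (o(c, P) = (1/7)*1 = 1/7)
C(g, j) = 1/7
V(m) = 1/7 - m
u(Q) = 2*Q/(Q + 2*Q*(2 + Q)) (u(Q) = (2*Q)/(Q + (2*Q)*(2 + Q)) = (2*Q)/(Q + 2*Q*(2 + Q)) = 2*Q/(Q + 2*Q*(2 + Q)))
V(-5)*u(-2) - 4 = (1/7 - 1*(-5))*(2/(5 + 2*(-2))) - 4 = (1/7 + 5)*(2/(5 - 4)) - 4 = 36*(2/1)/7 - 4 = 36*(2*1)/7 - 4 = (36/7)*2 - 4 = 72/7 - 4 = 44/7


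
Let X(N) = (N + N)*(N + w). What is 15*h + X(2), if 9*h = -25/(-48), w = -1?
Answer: 701/144 ≈ 4.8681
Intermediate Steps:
X(N) = 2*N*(-1 + N) (X(N) = (N + N)*(N - 1) = (2*N)*(-1 + N) = 2*N*(-1 + N))
h = 25/432 (h = (-25/(-48))/9 = (-25*(-1/48))/9 = (⅑)*(25/48) = 25/432 ≈ 0.057870)
15*h + X(2) = 15*(25/432) + 2*2*(-1 + 2) = 125/144 + 2*2*1 = 125/144 + 4 = 701/144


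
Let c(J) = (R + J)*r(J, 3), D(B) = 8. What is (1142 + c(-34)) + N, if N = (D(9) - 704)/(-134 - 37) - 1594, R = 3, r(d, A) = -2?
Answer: -21998/57 ≈ -385.93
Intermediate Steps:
c(J) = -6 - 2*J (c(J) = (3 + J)*(-2) = -6 - 2*J)
N = -90626/57 (N = (8 - 704)/(-134 - 37) - 1594 = -696/(-171) - 1594 = -696*(-1/171) - 1594 = 232/57 - 1594 = -90626/57 ≈ -1589.9)
(1142 + c(-34)) + N = (1142 + (-6 - 2*(-34))) - 90626/57 = (1142 + (-6 + 68)) - 90626/57 = (1142 + 62) - 90626/57 = 1204 - 90626/57 = -21998/57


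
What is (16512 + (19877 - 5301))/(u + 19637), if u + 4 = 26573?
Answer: 15544/23103 ≈ 0.67281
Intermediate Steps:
u = 26569 (u = -4 + 26573 = 26569)
(16512 + (19877 - 5301))/(u + 19637) = (16512 + (19877 - 5301))/(26569 + 19637) = (16512 + 14576)/46206 = 31088*(1/46206) = 15544/23103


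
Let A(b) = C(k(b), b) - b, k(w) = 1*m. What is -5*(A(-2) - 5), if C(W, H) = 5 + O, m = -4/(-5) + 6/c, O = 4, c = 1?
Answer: -30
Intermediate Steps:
m = 34/5 (m = -4/(-5) + 6/1 = -4*(-⅕) + 6*1 = ⅘ + 6 = 34/5 ≈ 6.8000)
k(w) = 34/5 (k(w) = 1*(34/5) = 34/5)
C(W, H) = 9 (C(W, H) = 5 + 4 = 9)
A(b) = 9 - b
-5*(A(-2) - 5) = -5*((9 - 1*(-2)) - 5) = -5*((9 + 2) - 5) = -5*(11 - 5) = -5*6 = -30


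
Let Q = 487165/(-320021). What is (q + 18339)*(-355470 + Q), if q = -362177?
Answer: 39114444247010330/320021 ≈ 1.2222e+11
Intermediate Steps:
Q = -487165/320021 (Q = 487165*(-1/320021) = -487165/320021 ≈ -1.5223)
(q + 18339)*(-355470 + Q) = (-362177 + 18339)*(-355470 - 487165/320021) = -343838*(-113758352035/320021) = 39114444247010330/320021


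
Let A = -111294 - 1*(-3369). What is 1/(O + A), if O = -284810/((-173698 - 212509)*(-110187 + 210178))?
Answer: -38617224137/4167763914700915 ≈ -9.2657e-6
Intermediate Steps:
A = -107925 (A = -111294 + 3369 = -107925)
O = 284810/38617224137 (O = -284810/((-386207*99991)) = -284810/(-38617224137) = -284810*(-1)/38617224137 = -1*(-284810/38617224137) = 284810/38617224137 ≈ 7.3752e-6)
1/(O + A) = 1/(284810/38617224137 - 107925) = 1/(-4167763914700915/38617224137) = -38617224137/4167763914700915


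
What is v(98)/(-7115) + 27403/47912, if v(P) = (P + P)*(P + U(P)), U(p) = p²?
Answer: -90914103559/340893880 ≈ -266.69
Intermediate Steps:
v(P) = 2*P*(P + P²) (v(P) = (P + P)*(P + P²) = (2*P)*(P + P²) = 2*P*(P + P²))
v(98)/(-7115) + 27403/47912 = (2*98²*(1 + 98))/(-7115) + 27403/47912 = (2*9604*99)*(-1/7115) + 27403*(1/47912) = 1901592*(-1/7115) + 27403/47912 = -1901592/7115 + 27403/47912 = -90914103559/340893880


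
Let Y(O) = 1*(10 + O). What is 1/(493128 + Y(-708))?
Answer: 1/492430 ≈ 2.0307e-6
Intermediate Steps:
Y(O) = 10 + O
1/(493128 + Y(-708)) = 1/(493128 + (10 - 708)) = 1/(493128 - 698) = 1/492430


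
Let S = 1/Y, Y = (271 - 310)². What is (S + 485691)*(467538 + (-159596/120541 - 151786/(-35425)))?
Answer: 1474869465490154321366912/6494920850925 ≈ 2.2708e+11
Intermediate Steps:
Y = 1521 (Y = (-39)² = 1521)
S = 1/1521 ≈ 0.00065746
(S + 485691)*(467538 + (-159596/120541 - 151786/(-35425))) = (1/1521 + 485691)*(467538 + (-159596/120541 - 151786/(-35425))) = 738736012*(467538 + (-159596*1/120541 - 151786*(-1/35425)))/1521 = 738736012*(467538 + (-159596/120541 + 151786/35425))/1521 = 738736012*(467538 + 12642747926/4270164925)/1521 = (738736012/1521)*(1996477011452576/4270164925) = 1474869465490154321366912/6494920850925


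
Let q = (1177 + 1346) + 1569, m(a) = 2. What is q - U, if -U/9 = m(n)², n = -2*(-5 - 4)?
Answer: 4128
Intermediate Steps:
n = 18 (n = -2*(-9) = 18)
U = -36 (U = -9*2² = -9*4 = -36)
q = 4092 (q = 2523 + 1569 = 4092)
q - U = 4092 - 1*(-36) = 4092 + 36 = 4128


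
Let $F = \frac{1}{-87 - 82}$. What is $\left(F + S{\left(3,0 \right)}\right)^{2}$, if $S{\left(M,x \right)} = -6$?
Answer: $\frac{1030225}{28561} \approx 36.071$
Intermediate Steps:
$F = - \frac{1}{169}$ ($F = \frac{1}{-169} = - \frac{1}{169} \approx -0.0059172$)
$\left(F + S{\left(3,0 \right)}\right)^{2} = \left(- \frac{1}{169} - 6\right)^{2} = \left(- \frac{1015}{169}\right)^{2} = \frac{1030225}{28561}$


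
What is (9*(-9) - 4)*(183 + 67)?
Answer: -21250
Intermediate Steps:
(9*(-9) - 4)*(183 + 67) = (-81 - 4)*250 = -85*250 = -21250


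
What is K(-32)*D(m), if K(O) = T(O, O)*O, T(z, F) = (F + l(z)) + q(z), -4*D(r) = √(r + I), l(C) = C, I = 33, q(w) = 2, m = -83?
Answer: -2480*I*√2 ≈ -3507.3*I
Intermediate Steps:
D(r) = -√(33 + r)/4 (D(r) = -√(r + 33)/4 = -√(33 + r)/4)
T(z, F) = 2 + F + z (T(z, F) = (F + z) + 2 = 2 + F + z)
K(O) = O*(2 + 2*O) (K(O) = (2 + O + O)*O = (2 + 2*O)*O = O*(2 + 2*O))
K(-32)*D(m) = (2*(-32)*(1 - 32))*(-√(33 - 83)/4) = (2*(-32)*(-31))*(-5*I*√2/4) = 1984*(-5*I*√2/4) = -2480*I*√2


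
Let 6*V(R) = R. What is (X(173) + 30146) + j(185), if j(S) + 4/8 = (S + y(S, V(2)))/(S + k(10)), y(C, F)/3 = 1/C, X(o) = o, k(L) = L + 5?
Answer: 140227341/4625 ≈ 30319.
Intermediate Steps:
k(L) = 5 + L
V(R) = R/6
y(C, F) = 3/C
j(S) = -1/2 + (S + 3/S)/(15 + S) (j(S) = -1/2 + (S + 3/S)/(S + (5 + 10)) = -1/2 + (S + 3/S)/(S + 15) = -1/2 + (S + 3/S)/(15 + S))
(X(173) + 30146) + j(185) = (173 + 30146) + (1/2)*(6 + 185*(-15 + 185))/(185*(15 + 185)) = 30319 + (1/2)*(1/185)*(6 + 185*170)/200 = 30319 + (1/2)*(1/185)*(1/200)*(6 + 31450) = 30319 + (1/2)*(1/185)*(1/200)*31456 = 30319 + 1966/4625 = 140227341/4625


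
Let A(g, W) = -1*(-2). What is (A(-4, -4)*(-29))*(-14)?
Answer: 812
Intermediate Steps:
A(g, W) = 2
(A(-4, -4)*(-29))*(-14) = (2*(-29))*(-14) = -58*(-14) = 812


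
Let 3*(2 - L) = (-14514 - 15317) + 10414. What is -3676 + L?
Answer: 8395/3 ≈ 2798.3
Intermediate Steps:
L = 19423/3 (L = 2 - ((-14514 - 15317) + 10414)/3 = 2 - (-29831 + 10414)/3 = 2 - 1/3*(-19417) = 2 + 19417/3 = 19423/3 ≈ 6474.3)
-3676 + L = -3676 + 19423/3 = 8395/3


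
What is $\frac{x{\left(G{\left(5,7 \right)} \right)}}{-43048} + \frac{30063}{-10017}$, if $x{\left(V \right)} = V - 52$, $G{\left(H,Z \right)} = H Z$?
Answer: $- \frac{431327245}{143737272} \approx -3.0008$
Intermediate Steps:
$x{\left(V \right)} = -52 + V$
$\frac{x{\left(G{\left(5,7 \right)} \right)}}{-43048} + \frac{30063}{-10017} = \frac{-52 + 5 \cdot 7}{-43048} + \frac{30063}{-10017} = \left(-52 + 35\right) \left(- \frac{1}{43048}\right) + 30063 \left(- \frac{1}{10017}\right) = \left(-17\right) \left(- \frac{1}{43048}\right) - \frac{10021}{3339} = \frac{17}{43048} - \frac{10021}{3339} = - \frac{431327245}{143737272}$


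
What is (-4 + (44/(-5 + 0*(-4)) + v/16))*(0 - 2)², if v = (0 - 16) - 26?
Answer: -617/10 ≈ -61.700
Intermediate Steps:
v = -42 (v = -16 - 26 = -42)
(-4 + (44/(-5 + 0*(-4)) + v/16))*(0 - 2)² = (-4 + (44/(-5 + 0*(-4)) - 42/16))*(0 - 2)² = (-4 + (44/(-5 + 0) - 42*1/16))*(-2)² = (-4 + (44/(-5) - 21/8))*4 = (-4 + (44*(-⅕) - 21/8))*4 = (-4 + (-44/5 - 21/8))*4 = (-4 - 457/40)*4 = -617/40*4 = -617/10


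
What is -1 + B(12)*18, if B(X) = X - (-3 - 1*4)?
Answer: 341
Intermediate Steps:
B(X) = 7 + X (B(X) = X - (-3 - 4) = X - 1*(-7) = X + 7 = 7 + X)
-1 + B(12)*18 = -1 + (7 + 12)*18 = -1 + 19*18 = -1 + 342 = 341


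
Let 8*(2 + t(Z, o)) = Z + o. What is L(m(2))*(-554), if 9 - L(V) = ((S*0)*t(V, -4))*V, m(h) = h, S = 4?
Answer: -4986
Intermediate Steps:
t(Z, o) = -2 + Z/8 + o/8 (t(Z, o) = -2 + (Z + o)/8 = -2 + (Z/8 + o/8) = -2 + Z/8 + o/8)
L(V) = 9 (L(V) = 9 - (4*0)*(-2 + V/8 + (⅛)*(-4))*V = 9 - 0*(-2 + V/8 - ½)*V = 9 - 0*(-5/2 + V/8)*V = 9 - 0*V = 9 - 1*0 = 9 + 0 = 9)
L(m(2))*(-554) = 9*(-554) = -4986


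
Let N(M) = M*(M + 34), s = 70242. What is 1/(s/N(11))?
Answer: 165/23414 ≈ 0.0070471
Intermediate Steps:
N(M) = M*(34 + M)
1/(s/N(11)) = 1/(70242/((11*(34 + 11)))) = 1/(70242/((11*45))) = 1/(70242/495) = 1/(70242*(1/495)) = 1/(23414/165) = 165/23414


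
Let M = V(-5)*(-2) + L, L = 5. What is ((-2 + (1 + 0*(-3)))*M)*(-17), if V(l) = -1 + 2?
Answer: 51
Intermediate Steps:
V(l) = 1
M = 3 (M = 1*(-2) + 5 = -2 + 5 = 3)
((-2 + (1 + 0*(-3)))*M)*(-17) = ((-2 + (1 + 0*(-3)))*3)*(-17) = ((-2 + (1 + 0))*3)*(-17) = ((-2 + 1)*3)*(-17) = -1*3*(-17) = -3*(-17) = 51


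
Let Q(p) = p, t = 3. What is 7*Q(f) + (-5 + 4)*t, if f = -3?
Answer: -24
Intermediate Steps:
7*Q(f) + (-5 + 4)*t = 7*(-3) + (-5 + 4)*3 = -21 - 1*3 = -21 - 3 = -24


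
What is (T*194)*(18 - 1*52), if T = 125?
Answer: -824500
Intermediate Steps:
(T*194)*(18 - 1*52) = (125*194)*(18 - 1*52) = 24250*(18 - 52) = 24250*(-34) = -824500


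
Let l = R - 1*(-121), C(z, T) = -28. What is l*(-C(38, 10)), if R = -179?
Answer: -1624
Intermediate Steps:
l = -58 (l = -179 - 1*(-121) = -179 + 121 = -58)
l*(-C(38, 10)) = -(-58)*(-28) = -58*28 = -1624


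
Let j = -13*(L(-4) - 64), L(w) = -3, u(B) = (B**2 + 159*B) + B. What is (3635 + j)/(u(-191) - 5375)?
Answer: 751/91 ≈ 8.2527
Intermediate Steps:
u(B) = B**2 + 160*B
j = 871 (j = -13*(-3 - 64) = -13*(-67) = 871)
(3635 + j)/(u(-191) - 5375) = (3635 + 871)/(-191*(160 - 191) - 5375) = 4506/(-191*(-31) - 5375) = 4506/(5921 - 5375) = 4506/546 = 4506*(1/546) = 751/91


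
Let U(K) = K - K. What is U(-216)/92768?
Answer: 0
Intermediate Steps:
U(K) = 0
U(-216)/92768 = 0/92768 = 0*(1/92768) = 0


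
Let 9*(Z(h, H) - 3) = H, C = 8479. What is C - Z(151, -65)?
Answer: 76349/9 ≈ 8483.2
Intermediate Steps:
Z(h, H) = 3 + H/9
C - Z(151, -65) = 8479 - (3 + (1/9)*(-65)) = 8479 - (3 - 65/9) = 8479 - 1*(-38/9) = 8479 + 38/9 = 76349/9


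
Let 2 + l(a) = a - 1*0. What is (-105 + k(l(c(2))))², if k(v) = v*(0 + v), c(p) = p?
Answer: 11025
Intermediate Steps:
l(a) = -2 + a (l(a) = -2 + (a - 1*0) = -2 + (a + 0) = -2 + a)
k(v) = v² (k(v) = v*v = v²)
(-105 + k(l(c(2))))² = (-105 + (-2 + 2)²)² = (-105 + 0²)² = (-105 + 0)² = (-105)² = 11025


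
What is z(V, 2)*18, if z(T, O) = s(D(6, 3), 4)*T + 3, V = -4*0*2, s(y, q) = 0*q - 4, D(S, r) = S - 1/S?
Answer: 54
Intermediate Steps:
s(y, q) = -4 (s(y, q) = 0 - 4 = -4)
V = 0 (V = 0*2 = 0)
z(T, O) = 3 - 4*T (z(T, O) = -4*T + 3 = 3 - 4*T)
z(V, 2)*18 = (3 - 4*0)*18 = (3 + 0)*18 = 3*18 = 54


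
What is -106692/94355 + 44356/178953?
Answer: -14907643096/16885110315 ≈ -0.88289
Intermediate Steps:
-106692/94355 + 44356/178953 = -14907643096/16885110315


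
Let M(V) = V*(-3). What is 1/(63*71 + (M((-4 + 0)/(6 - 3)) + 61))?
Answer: 1/4538 ≈ 0.00022036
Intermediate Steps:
M(V) = -3*V
1/(63*71 + (M((-4 + 0)/(6 - 3)) + 61)) = 1/(63*71 + (-3*(-4 + 0)/(6 - 3) + 61)) = 1/(4473 + (-(-12)/3 + 61)) = 1/(4473 + (-3*(-4/3) + 61)) = 1/(4473 + (4 + 61)) = 1/(4473 + 65) = 1/4538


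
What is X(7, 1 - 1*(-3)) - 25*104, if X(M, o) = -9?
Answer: -2609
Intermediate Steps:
X(7, 1 - 1*(-3)) - 25*104 = -9 - 25*104 = -9 - 2600 = -2609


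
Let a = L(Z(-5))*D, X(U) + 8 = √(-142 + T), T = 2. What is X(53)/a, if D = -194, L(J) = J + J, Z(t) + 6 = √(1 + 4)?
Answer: -(8 - 2*I*√35)/(388*(6 - √5)) ≈ -0.0054779 + 0.008102*I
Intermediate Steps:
Z(t) = -6 + √5 (Z(t) = -6 + √(1 + 4) = -6 + √5)
L(J) = 2*J
X(U) = -8 + 2*I*√35 (X(U) = -8 + √(-142 + 2) = -8 + √(-140) = -8 + 2*I*√35)
a = 2328 - 388*√5 (a = (2*(-6 + √5))*(-194) = (-12 + 2*√5)*(-194) = 2328 - 388*√5 ≈ 1460.4)
X(53)/a = (-8 + 2*I*√35)/(2328 - 388*√5)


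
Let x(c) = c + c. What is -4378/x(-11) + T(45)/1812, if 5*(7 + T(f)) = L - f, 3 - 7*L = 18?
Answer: 2524001/12684 ≈ 198.99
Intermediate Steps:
L = -15/7 (L = 3/7 - 1/7*18 = 3/7 - 18/7 = -15/7 ≈ -2.1429)
x(c) = 2*c
T(f) = -52/7 - f/5 (T(f) = -7 + (-15/7 - f)/5 = -7 + (-3/7 - f/5) = -52/7 - f/5)
-4378/x(-11) + T(45)/1812 = -4378/(2*(-11)) + (-52/7 - 1/5*45)/1812 = -4378/(-22) + (-52/7 - 9)*(1/1812) = -4378*(-1/22) - 115/7*1/1812 = 199 - 115/12684 = 2524001/12684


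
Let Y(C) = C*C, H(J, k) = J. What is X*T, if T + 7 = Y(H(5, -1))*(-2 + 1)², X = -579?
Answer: -10422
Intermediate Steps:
Y(C) = C²
T = 18 (T = -7 + 5²*(-2 + 1)² = -7 + 25*(-1)² = -7 + 25*1 = -7 + 25 = 18)
X*T = -579*18 = -10422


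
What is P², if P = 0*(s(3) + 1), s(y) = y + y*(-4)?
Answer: 0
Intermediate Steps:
s(y) = -3*y (s(y) = y - 4*y = -3*y)
P = 0 (P = 0*(-3*3 + 1) = 0*(-9 + 1) = 0*(-8) = 0)
P² = 0² = 0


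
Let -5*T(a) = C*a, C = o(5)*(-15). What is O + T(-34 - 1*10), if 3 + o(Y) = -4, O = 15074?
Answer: 15998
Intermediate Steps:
o(Y) = -7 (o(Y) = -3 - 4 = -7)
C = 105 (C = -7*(-15) = 105)
T(a) = -21*a
O + T(-34 - 1*10) = 15074 - 21*(-34 - 1*10) = 15074 - 21*(-34 - 10) = 15074 - 21*(-44) = 15074 + 924 = 15998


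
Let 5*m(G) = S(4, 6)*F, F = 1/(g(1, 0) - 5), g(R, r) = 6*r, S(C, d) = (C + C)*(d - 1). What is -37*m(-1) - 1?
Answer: 291/5 ≈ 58.200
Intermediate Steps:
S(C, d) = 2*C*(-1 + d) (S(C, d) = (2*C)*(-1 + d) = 2*C*(-1 + d))
F = -1/5 (F = 1/(6*0 - 5) = 1/(0 - 5) = 1/(-5) = -1/5 ≈ -0.20000)
m(G) = -8/5 (m(G) = ((2*4*(-1 + 6))*(-1/5))/5 = ((2*4*5)*(-1/5))/5 = (40*(-1/5))/5 = (1/5)*(-8) = -8/5)
-37*m(-1) - 1 = -37*(-8/5) - 1 = 296/5 - 1 = 291/5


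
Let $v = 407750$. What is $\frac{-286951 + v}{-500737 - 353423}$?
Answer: $- \frac{120799}{854160} \approx -0.14142$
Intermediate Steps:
$\frac{-286951 + v}{-500737 - 353423} = \frac{-286951 + 407750}{-500737 - 353423} = \frac{120799}{-500737 - 353423} = \frac{120799}{-854160} = 120799 \left(- \frac{1}{854160}\right) = - \frac{120799}{854160}$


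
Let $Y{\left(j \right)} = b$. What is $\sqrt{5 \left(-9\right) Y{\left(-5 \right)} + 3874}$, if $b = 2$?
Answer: $2 \sqrt{946} \approx 61.514$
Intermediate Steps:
$Y{\left(j \right)} = 2$
$\sqrt{5 \left(-9\right) Y{\left(-5 \right)} + 3874} = \sqrt{5 \left(-9\right) 2 + 3874} = \sqrt{\left(-45\right) 2 + 3874} = \sqrt{-90 + 3874} = \sqrt{3784} = 2 \sqrt{946}$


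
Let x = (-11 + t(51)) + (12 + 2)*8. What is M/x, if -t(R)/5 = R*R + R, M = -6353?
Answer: 6353/13159 ≈ 0.48279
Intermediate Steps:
t(R) = -5*R - 5*R² (t(R) = -5*(R*R + R) = -5*(R² + R) = -5*(R + R²) = -5*R - 5*R²)
x = -13159 (x = (-11 - 5*51*(1 + 51)) + (12 + 2)*8 = (-11 - 5*51*52) + 14*8 = (-11 - 13260) + 112 = -13271 + 112 = -13159)
M/x = -6353/(-13159) = -6353*(-1/13159) = 6353/13159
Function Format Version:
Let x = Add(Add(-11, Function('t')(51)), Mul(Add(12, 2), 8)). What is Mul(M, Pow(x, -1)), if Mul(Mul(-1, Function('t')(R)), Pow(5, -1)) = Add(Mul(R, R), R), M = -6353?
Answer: Rational(6353, 13159) ≈ 0.48279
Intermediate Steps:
Function('t')(R) = Add(Mul(-5, R), Mul(-5, Pow(R, 2))) (Function('t')(R) = Mul(-5, Add(Mul(R, R), R)) = Mul(-5, Add(Pow(R, 2), R)) = Mul(-5, Add(R, Pow(R, 2))) = Add(Mul(-5, R), Mul(-5, Pow(R, 2))))
x = -13159 (x = Add(Add(-11, Mul(-5, 51, Add(1, 51))), Mul(Add(12, 2), 8)) = Add(Add(-11, Mul(-5, 51, 52)), Mul(14, 8)) = Add(Add(-11, -13260), 112) = Add(-13271, 112) = -13159)
Mul(M, Pow(x, -1)) = Mul(-6353, Pow(-13159, -1)) = Mul(-6353, Rational(-1, 13159)) = Rational(6353, 13159)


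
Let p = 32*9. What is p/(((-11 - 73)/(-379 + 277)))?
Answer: 2448/7 ≈ 349.71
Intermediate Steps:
p = 288
p/(((-11 - 73)/(-379 + 277))) = 288/(((-11 - 73)/(-379 + 277))) = 288/((-84/(-102))) = 288/((-84*(-1/102))) = 288/(14/17) = 288*(17/14) = 2448/7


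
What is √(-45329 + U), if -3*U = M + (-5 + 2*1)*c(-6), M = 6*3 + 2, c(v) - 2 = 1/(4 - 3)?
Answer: I*√407994/3 ≈ 212.91*I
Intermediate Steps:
c(v) = 3 (c(v) = 2 + 1/(4 - 3) = 2 + 1/1 = 2 + 1 = 3)
M = 20 (M = 18 + 2 = 20)
U = -11/3 (U = -(20 + (-5 + 2*1)*3)/3 = -(20 + (-5 + 2)*3)/3 = -(20 - 3*3)/3 = -(20 - 9)/3 = -⅓*11 = -11/3 ≈ -3.6667)
√(-45329 + U) = √(-45329 - 11/3) = √(-135998/3) = I*√407994/3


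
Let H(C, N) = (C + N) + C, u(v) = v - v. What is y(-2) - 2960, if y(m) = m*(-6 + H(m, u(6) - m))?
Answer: -2944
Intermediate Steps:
u(v) = 0
H(C, N) = N + 2*C
y(m) = m*(-6 + m) (y(m) = m*(-6 + ((0 - m) + 2*m)) = m*(-6 + (-m + 2*m)) = m*(-6 + m))
y(-2) - 2960 = -2*(-6 - 2) - 2960 = -2*(-8) - 2960 = 16 - 2960 = -2944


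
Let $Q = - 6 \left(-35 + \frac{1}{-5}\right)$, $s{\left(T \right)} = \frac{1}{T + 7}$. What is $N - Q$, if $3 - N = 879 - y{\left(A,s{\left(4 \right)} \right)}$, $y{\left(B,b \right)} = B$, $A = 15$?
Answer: $- \frac{5361}{5} \approx -1072.2$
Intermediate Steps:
$s{\left(T \right)} = \frac{1}{7 + T}$
$N = -861$ ($N = 3 - \left(879 - 15\right) = 3 - 864 = -861$)
$Q = \frac{1056}{5}$ ($Q = - 6 \left(-35 - \frac{1}{5}\right) = \left(-6\right) \left(- \frac{176}{5}\right) = \frac{1056}{5} \approx 211.2$)
$N - Q = -861 - \frac{1056}{5} = - \frac{5361}{5}$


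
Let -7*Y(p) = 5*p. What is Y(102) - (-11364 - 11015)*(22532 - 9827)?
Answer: 1990275855/7 ≈ 2.8432e+8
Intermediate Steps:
Y(p) = -5*p/7
Y(102) - (-11364 - 11015)*(22532 - 9827) = -5/7*102 - (-11364 - 11015)*(22532 - 9827) = -510/7 - (-22379)*12705 = -510/7 - 1*(-284325195) = -510/7 + 284325195 = 1990275855/7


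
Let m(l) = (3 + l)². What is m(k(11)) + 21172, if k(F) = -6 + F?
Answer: 21236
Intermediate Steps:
m(k(11)) + 21172 = (3 + (-6 + 11))² + 21172 = (3 + 5)² + 21172 = 8² + 21172 = 64 + 21172 = 21236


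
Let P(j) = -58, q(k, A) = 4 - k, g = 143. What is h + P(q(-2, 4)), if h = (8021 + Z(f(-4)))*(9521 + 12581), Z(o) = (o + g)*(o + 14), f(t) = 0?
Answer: 221528288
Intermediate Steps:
Z(o) = (14 + o)*(143 + o) (Z(o) = (o + 143)*(o + 14) = (143 + o)*(14 + o) = (14 + o)*(143 + o))
h = 221528346 (h = (8021 + (2002 + 0² + 157*0))*(9521 + 12581) = (8021 + (2002 + 0 + 0))*22102 = (8021 + 2002)*22102 = 10023*22102 = 221528346)
h + P(q(-2, 4)) = 221528346 - 58 = 221528288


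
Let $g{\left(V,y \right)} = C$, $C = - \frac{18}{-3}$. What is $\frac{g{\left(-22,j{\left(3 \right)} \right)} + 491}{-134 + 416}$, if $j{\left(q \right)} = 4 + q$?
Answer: $\frac{497}{282} \approx 1.7624$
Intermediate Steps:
$C = 6$ ($C = \left(-18\right) \left(- \frac{1}{3}\right) = 6$)
$g{\left(V,y \right)} = 6$
$\frac{g{\left(-22,j{\left(3 \right)} \right)} + 491}{-134 + 416} = \frac{6 + 491}{-134 + 416} = \frac{497}{282}$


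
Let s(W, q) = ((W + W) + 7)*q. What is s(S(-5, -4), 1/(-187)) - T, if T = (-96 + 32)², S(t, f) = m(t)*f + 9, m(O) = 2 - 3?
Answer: -69635/17 ≈ -4096.2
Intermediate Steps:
m(O) = -1
S(t, f) = 9 - f (S(t, f) = -f + 9 = 9 - f)
T = 4096 (T = (-64)² = 4096)
s(W, q) = q*(7 + 2*W) (s(W, q) = (2*W + 7)*q = (7 + 2*W)*q = q*(7 + 2*W))
s(S(-5, -4), 1/(-187)) - T = (7 + 2*(9 - 1*(-4)))/(-187) - 1*4096 = -(7 + 2*(9 + 4))/187 - 4096 = -(7 + 2*13)/187 - 4096 = -(7 + 26)/187 - 4096 = -1/187*33 - 4096 = -3/17 - 4096 = -69635/17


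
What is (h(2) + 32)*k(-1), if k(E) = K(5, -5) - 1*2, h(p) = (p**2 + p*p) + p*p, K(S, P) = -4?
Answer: -264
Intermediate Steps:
h(p) = 3*p**2 (h(p) = (p**2 + p**2) + p**2 = 2*p**2 + p**2 = 3*p**2)
k(E) = -6 (k(E) = -4 - 1*2 = -4 - 2 = -6)
(h(2) + 32)*k(-1) = (3*2**2 + 32)*(-6) = (3*4 + 32)*(-6) = (12 + 32)*(-6) = 44*(-6) = -264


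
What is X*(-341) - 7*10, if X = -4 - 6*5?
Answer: 11524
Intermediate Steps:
X = -34 (X = -4 - 30 = -34)
X*(-341) - 7*10 = -34*(-341) - 7*10 = 11594 - 70 = 11524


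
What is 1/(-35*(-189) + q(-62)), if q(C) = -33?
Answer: 1/6582 ≈ 0.00015193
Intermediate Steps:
1/(-35*(-189) + q(-62)) = 1/(-35*(-189) - 33) = 1/(6615 - 33) = 1/6582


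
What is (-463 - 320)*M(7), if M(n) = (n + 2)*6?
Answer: -42282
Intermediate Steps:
M(n) = 12 + 6*n (M(n) = (2 + n)*6 = 12 + 6*n)
(-463 - 320)*M(7) = (-463 - 320)*(12 + 6*7) = -783*(12 + 42) = -783*54 = -42282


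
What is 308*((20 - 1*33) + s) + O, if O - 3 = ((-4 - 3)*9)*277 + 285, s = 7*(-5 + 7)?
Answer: -16855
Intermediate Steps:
s = 14 (s = 7*2 = 14)
O = -17163 (O = 3 + (((-4 - 3)*9)*277 + 285) = 3 + (-7*9*277 + 285) = 3 + (-63*277 + 285) = 3 + (-17451 + 285) = 3 - 17166 = -17163)
308*((20 - 1*33) + s) + O = 308*((20 - 1*33) + 14) - 17163 = 308*((20 - 33) + 14) - 17163 = 308*(-13 + 14) - 17163 = 308*1 - 17163 = 308 - 17163 = -16855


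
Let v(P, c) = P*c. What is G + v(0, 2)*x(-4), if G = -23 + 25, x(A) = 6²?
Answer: 2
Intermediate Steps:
x(A) = 36
G = 2
G + v(0, 2)*x(-4) = 2 + (0*2)*36 = 2 + 0*36 = 2 + 0 = 2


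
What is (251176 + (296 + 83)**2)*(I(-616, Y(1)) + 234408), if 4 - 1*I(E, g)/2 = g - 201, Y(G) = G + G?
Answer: 92708559038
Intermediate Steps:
Y(G) = 2*G
I(E, g) = 410 - 2*g (I(E, g) = 8 - 2*(g - 201) = 8 - 2*(-201 + g) = 8 + (402 - 2*g) = 410 - 2*g)
(251176 + (296 + 83)**2)*(I(-616, Y(1)) + 234408) = (251176 + (296 + 83)**2)*((410 - 4) + 234408) = (251176 + 379**2)*((410 - 2*2) + 234408) = (251176 + 143641)*((410 - 4) + 234408) = 394817*(406 + 234408) = 394817*234814 = 92708559038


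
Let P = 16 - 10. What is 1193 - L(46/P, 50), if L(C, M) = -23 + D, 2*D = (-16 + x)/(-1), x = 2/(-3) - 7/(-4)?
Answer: 29005/24 ≈ 1208.5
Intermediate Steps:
x = 13/12 (x = 2*(-⅓) - 7*(-¼) = -⅔ + 7/4 = 13/12 ≈ 1.0833)
P = 6
D = 179/24 (D = ((-16 + 13/12)/(-1))/2 = (-179/12*(-1))/2 = (½)*(179/12) = 179/24 ≈ 7.4583)
L(C, M) = -373/24 (L(C, M) = -23 + 179/24 = -373/24)
1193 - L(46/P, 50) = 1193 - 1*(-373/24) = 1193 + 373/24 = 29005/24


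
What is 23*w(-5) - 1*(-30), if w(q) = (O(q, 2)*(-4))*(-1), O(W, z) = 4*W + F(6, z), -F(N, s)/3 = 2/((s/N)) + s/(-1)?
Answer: -2914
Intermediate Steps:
F(N, s) = 3*s - 6*N/s (F(N, s) = -3*(2/((s/N)) + s/(-1)) = -3*(2*(N/s) + s*(-1)) = -3*(2*N/s - s) = -3*(-s + 2*N/s) = 3*s - 6*N/s)
O(W, z) = -36/z + 3*z + 4*W (O(W, z) = 4*W + (3*z - 6*6/z) = 4*W + (3*z - 36/z) = 4*W + (-36/z + 3*z) = -36/z + 3*z + 4*W)
w(q) = -48 + 16*q (w(q) = ((-36/2 + 3*2 + 4*q)*(-4))*(-1) = ((-36*1/2 + 6 + 4*q)*(-4))*(-1) = ((-18 + 6 + 4*q)*(-4))*(-1) = ((-12 + 4*q)*(-4))*(-1) = (48 - 16*q)*(-1) = -48 + 16*q)
23*w(-5) - 1*(-30) = 23*(-48 + 16*(-5)) - 1*(-30) = 23*(-48 - 80) + 30 = 23*(-128) + 30 = -2944 + 30 = -2914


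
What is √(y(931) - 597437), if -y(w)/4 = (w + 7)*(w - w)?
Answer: I*√597437 ≈ 772.94*I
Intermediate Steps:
y(w) = 0 (y(w) = -4*(w + 7)*(w - w) = -4*(7 + w)*0 = -4*0 = 0)
√(y(931) - 597437) = √(0 - 597437) = √(-597437) = I*√597437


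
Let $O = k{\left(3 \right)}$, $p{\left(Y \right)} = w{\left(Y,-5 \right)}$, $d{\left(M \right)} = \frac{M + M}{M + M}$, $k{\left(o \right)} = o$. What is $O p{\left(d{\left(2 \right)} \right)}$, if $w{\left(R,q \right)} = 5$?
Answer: $15$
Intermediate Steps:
$d{\left(M \right)} = 1$ ($d{\left(M \right)} = \frac{2 M}{2 M} = 2 M \frac{1}{2 M} = 1$)
$p{\left(Y \right)} = 5$
$O = 3$
$O p{\left(d{\left(2 \right)} \right)} = 3 \cdot 5 = 15$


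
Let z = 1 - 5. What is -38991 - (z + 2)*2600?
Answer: -33791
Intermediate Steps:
z = -4
-38991 - (z + 2)*2600 = -38991 - (-4 + 2)*2600 = -38991 - (-2)*2600 = -38991 - 1*(-5200) = -38991 + 5200 = -33791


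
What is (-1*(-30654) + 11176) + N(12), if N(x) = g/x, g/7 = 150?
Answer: 83835/2 ≈ 41918.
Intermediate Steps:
g = 1050 (g = 7*150 = 1050)
N(x) = 1050/x
(-1*(-30654) + 11176) + N(12) = (-1*(-30654) + 11176) + 1050/12 = (30654 + 11176) + 1050*(1/12) = 41830 + 175/2 = 83835/2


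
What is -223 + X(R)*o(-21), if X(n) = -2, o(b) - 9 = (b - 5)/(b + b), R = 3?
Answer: -5087/21 ≈ -242.24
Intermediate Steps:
o(b) = 9 + (-5 + b)/(2*b) (o(b) = 9 + (b - 5)/(b + b) = 9 + (-5 + b)/((2*b)) = 9 + (-5 + b)*(1/(2*b)) = 9 + (-5 + b)/(2*b))
-223 + X(R)*o(-21) = -223 - (-5 + 19*(-21))/(-21) = -223 - (-1)*(-5 - 399)/21 = -223 - (-1)*(-404)/21 = -223 - 2*202/21 = -223 - 404/21 = -5087/21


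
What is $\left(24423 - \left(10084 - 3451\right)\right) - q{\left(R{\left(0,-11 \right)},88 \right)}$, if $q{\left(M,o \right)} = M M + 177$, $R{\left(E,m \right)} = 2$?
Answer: $17609$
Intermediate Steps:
$q{\left(M,o \right)} = 177 + M^{2}$ ($q{\left(M,o \right)} = M^{2} + 177 = 177 + M^{2}$)
$\left(24423 - \left(10084 - 3451\right)\right) - q{\left(R{\left(0,-11 \right)},88 \right)} = \left(24423 - \left(10084 - 3451\right)\right) - \left(177 + 2^{2}\right) = \left(24423 - 6633\right) - \left(177 + 4\right) = \left(24423 - 6633\right) - 181 = 17790 - 181 = 17609$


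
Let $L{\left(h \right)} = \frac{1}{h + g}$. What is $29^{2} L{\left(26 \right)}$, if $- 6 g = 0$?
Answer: $\frac{841}{26} \approx 32.346$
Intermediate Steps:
$g = 0$ ($g = \left(- \frac{1}{6}\right) 0 = 0$)
$L{\left(h \right)} = \frac{1}{h}$ ($L{\left(h \right)} = \frac{1}{h + 0} = \frac{1}{h}$)
$29^{2} L{\left(26 \right)} = \frac{29^{2}}{26} = 841 \cdot \frac{1}{26} = \frac{841}{26}$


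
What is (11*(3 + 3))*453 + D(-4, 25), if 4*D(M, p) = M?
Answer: 29897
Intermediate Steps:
D(M, p) = M/4
(11*(3 + 3))*453 + D(-4, 25) = (11*(3 + 3))*453 + (1/4)*(-4) = (11*6)*453 - 1 = 66*453 - 1 = 29898 - 1 = 29897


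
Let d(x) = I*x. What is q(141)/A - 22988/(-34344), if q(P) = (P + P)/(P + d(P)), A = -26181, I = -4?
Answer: 16718659/24976674 ≈ 0.66937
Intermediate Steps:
d(x) = -4*x
q(P) = -⅔ (q(P) = (P + P)/(P - 4*P) = (2*P)/((-3*P)) = (2*P)*(-1/(3*P)) = -⅔)
q(141)/A - 22988/(-34344) = -⅔/(-26181) - 22988/(-34344) = -⅔*(-1/26181) - 22988*(-1/34344) = 2/78543 + 5747/8586 = 16718659/24976674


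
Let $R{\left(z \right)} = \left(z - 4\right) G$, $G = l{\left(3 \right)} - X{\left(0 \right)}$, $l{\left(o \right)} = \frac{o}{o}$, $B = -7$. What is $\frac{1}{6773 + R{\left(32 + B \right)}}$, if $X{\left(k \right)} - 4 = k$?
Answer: $\frac{1}{6710} \approx 0.00014903$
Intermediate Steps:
$l{\left(o \right)} = 1$
$X{\left(k \right)} = 4 + k$
$G = -3$ ($G = 1 - \left(4 + 0\right) = 1 - 4 = -3$)
$R{\left(z \right)} = 12 - 3 z$ ($R{\left(z \right)} = \left(z - 4\right) \left(-3\right) = \left(-4 + z\right) \left(-3\right) = 12 - 3 z$)
$\frac{1}{6773 + R{\left(32 + B \right)}} = \frac{1}{6773 + \left(12 - 3 \left(32 - 7\right)\right)} = \frac{1}{6773 + \left(12 - 75\right)} = \frac{1}{6773 - 63} = \frac{1}{6710}$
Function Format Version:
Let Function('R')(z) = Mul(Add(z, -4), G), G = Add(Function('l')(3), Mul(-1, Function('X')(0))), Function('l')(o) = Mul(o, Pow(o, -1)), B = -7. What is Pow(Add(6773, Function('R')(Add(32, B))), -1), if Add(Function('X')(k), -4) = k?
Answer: Rational(1, 6710) ≈ 0.00014903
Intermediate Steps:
Function('l')(o) = 1
Function('X')(k) = Add(4, k)
G = -3 (G = Add(1, Mul(-1, Add(4, 0))) = Add(1, Mul(-1, 4)) = Add(1, -4) = -3)
Function('R')(z) = Add(12, Mul(-3, z)) (Function('R')(z) = Mul(Add(z, -4), -3) = Mul(Add(-4, z), -3) = Add(12, Mul(-3, z)))
Pow(Add(6773, Function('R')(Add(32, B))), -1) = Pow(Add(6773, Add(12, Mul(-3, Add(32, -7)))), -1) = Pow(Add(6773, Add(12, Mul(-3, 25))), -1) = Pow(Add(6773, Add(12, -75)), -1) = Pow(Add(6773, -63), -1) = Pow(6710, -1) = Rational(1, 6710)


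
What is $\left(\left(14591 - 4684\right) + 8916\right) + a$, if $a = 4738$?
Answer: $23561$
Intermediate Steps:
$\left(\left(14591 - 4684\right) + 8916\right) + a = \left(\left(14591 - 4684\right) + 8916\right) + 4738 = \left(9907 + 8916\right) + 4738 = 18823 + 4738 = 23561$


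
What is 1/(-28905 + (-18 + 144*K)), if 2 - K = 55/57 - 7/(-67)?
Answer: -1273/36648387 ≈ -3.4735e-5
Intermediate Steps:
K = 3554/3819 (K = 2 - (55/57 - 7/(-67)) = 2 - (55*(1/57) - 7*(-1/67)) = 2 - (55/57 + 7/67) = 2 - 1*4084/3819 = 2 - 4084/3819 = 3554/3819 ≈ 0.93061)
1/(-28905 + (-18 + 144*K)) = 1/(-28905 + (-18 + 144*(3554/3819))) = 1/(-28905 + (-18 + 170592/1273)) = 1/(-28905 + 147678/1273) = 1/(-36648387/1273) = -1273/36648387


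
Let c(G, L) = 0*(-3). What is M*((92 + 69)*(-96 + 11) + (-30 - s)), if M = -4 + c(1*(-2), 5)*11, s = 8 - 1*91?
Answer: 54528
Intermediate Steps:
s = -83 (s = 8 - 91 = -83)
c(G, L) = 0
M = -4 (M = -4 + 0*11 = -4 + 0 = -4)
M*((92 + 69)*(-96 + 11) + (-30 - s)) = -4*((92 + 69)*(-96 + 11) + (-30 - 1*(-83))) = -4*(161*(-85) + (-30 + 83)) = -4*(-13685 + 53) = -4*(-13632) = 54528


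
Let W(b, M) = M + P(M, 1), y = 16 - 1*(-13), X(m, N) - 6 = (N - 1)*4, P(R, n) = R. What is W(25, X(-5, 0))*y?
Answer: 116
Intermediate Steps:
X(m, N) = 2 + 4*N (X(m, N) = 6 + (N - 1)*4 = 6 + (-1 + N)*4 = 6 + (-4 + 4*N) = 2 + 4*N)
y = 29 (y = 16 + 13 = 29)
W(b, M) = 2*M (W(b, M) = M + M = 2*M)
W(25, X(-5, 0))*y = (2*(2 + 4*0))*29 = (2*(2 + 0))*29 = (2*2)*29 = 4*29 = 116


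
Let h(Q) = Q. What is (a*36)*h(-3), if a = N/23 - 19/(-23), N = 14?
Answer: -3564/23 ≈ -154.96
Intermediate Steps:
a = 33/23 (a = 14/23 - 19/(-23) = 14*(1/23) - 19*(-1/23) = 14/23 + 19/23 = 33/23 ≈ 1.4348)
(a*36)*h(-3) = ((33/23)*36)*(-3) = (1188/23)*(-3) = -3564/23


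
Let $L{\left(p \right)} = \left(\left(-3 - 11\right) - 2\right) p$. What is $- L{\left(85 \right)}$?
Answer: $1360$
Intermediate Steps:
$L{\left(p \right)} = - 16 p$ ($L{\left(p \right)} = \left(\left(-3 - 11\right) - 2\right) p = \left(-14 - 2\right) p = - 16 p$)
$- L{\left(85 \right)} = - \left(-16\right) 85 = \left(-1\right) \left(-1360\right) = 1360$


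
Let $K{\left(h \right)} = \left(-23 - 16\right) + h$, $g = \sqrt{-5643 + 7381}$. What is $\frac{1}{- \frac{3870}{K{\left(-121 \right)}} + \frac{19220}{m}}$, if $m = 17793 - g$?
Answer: $\frac{2047867029072}{51744901516399} - \frac{4920320 \sqrt{1738}}{51744901516399} \approx 0.039572$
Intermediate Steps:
$g = \sqrt{1738} \approx 41.689$
$K{\left(h \right)} = -39 + h$
$m = 17793 - \sqrt{1738} \approx 17751.0$
$\frac{1}{- \frac{3870}{K{\left(-121 \right)}} + \frac{19220}{m}} = \frac{1}{- \frac{3870}{-39 - 121} + \frac{19220}{17793 - \sqrt{1738}}} = \frac{1}{- \frac{3870}{-160} + \frac{19220}{17793 - \sqrt{1738}}} = \frac{1}{\left(-3870\right) \left(- \frac{1}{160}\right) + \frac{19220}{17793 - \sqrt{1738}}} = \frac{1}{\frac{387}{16} + \frac{19220}{17793 - \sqrt{1738}}}$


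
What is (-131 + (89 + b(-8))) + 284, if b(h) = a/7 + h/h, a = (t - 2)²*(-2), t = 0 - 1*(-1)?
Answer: 1699/7 ≈ 242.71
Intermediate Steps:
t = 1 (t = 0 + 1 = 1)
a = -2 (a = (1 - 2)²*(-2) = (-1)²*(-2) = 1*(-2) = -2)
b(h) = 5/7 (b(h) = -2/7 + h/h = -2*⅐ + 1 = -2/7 + 1 = 5/7)
(-131 + (89 + b(-8))) + 284 = (-131 + (89 + 5/7)) + 284 = (-131 + 628/7) + 284 = -289/7 + 284 = 1699/7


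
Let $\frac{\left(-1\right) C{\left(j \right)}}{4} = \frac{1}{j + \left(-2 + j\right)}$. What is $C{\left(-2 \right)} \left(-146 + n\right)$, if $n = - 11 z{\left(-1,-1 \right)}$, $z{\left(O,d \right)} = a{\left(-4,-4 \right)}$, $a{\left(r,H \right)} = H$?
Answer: $-68$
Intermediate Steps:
$z{\left(O,d \right)} = -4$
$C{\left(j \right)} = - \frac{4}{-2 + 2 j}$ ($C{\left(j \right)} = - \frac{4}{j + \left(-2 + j\right)} = - \frac{4}{-2 + 2 j}$)
$n = 44$ ($n = \left(-11\right) \left(-4\right) = 44$)
$C{\left(-2 \right)} \left(-146 + n\right) = - \frac{2}{-1 - 2} \left(-146 + 44\right) = - \frac{2}{-3} \left(-102\right) = \left(-2\right) \left(- \frac{1}{3}\right) \left(-102\right) = \frac{2}{3} \left(-102\right) = -68$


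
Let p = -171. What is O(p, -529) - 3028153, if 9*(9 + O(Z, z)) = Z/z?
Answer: -1601897679/529 ≈ -3.0282e+6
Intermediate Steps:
O(Z, z) = -9 + Z/(9*z) (O(Z, z) = -9 + (Z/z)/9 = -9 + Z/(9*z))
O(p, -529) - 3028153 = (-9 + (⅑)*(-171)/(-529)) - 3028153 = (-9 + (⅑)*(-171)*(-1/529)) - 3028153 = (-9 + 19/529) - 3028153 = -4742/529 - 3028153 = -1601897679/529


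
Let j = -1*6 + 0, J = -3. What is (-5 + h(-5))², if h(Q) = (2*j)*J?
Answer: 961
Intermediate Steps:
j = -6 (j = -6 + 0 = -6)
h(Q) = 36 (h(Q) = (2*(-6))*(-3) = -12*(-3) = 36)
(-5 + h(-5))² = (-5 + 36)² = 31² = 961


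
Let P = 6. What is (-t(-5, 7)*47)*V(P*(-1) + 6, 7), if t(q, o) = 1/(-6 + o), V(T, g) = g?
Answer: -329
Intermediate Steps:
(-t(-5, 7)*47)*V(P*(-1) + 6, 7) = (-1/(-6 + 7)*47)*7 = (-1/1*47)*7 = (-1*1*47)*7 = -1*47*7 = -47*7 = -329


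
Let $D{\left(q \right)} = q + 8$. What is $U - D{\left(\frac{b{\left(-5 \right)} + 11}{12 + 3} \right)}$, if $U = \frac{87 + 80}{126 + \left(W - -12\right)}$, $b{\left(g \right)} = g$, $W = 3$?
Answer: $- \frac{5087}{705} \approx -7.2156$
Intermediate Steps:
$D{\left(q \right)} = 8 + q$
$U = \frac{167}{141}$ ($U = \frac{87 + 80}{126 + \left(3 - -12\right)} = \frac{167}{126 + \left(3 + 12\right)} = \frac{167}{126 + 15} = \frac{167}{141} \approx 1.1844$)
$U - D{\left(\frac{b{\left(-5 \right)} + 11}{12 + 3} \right)} = \frac{167}{141} - \left(8 + \frac{-5 + 11}{12 + 3}\right) = \frac{167}{141} - \left(8 + \frac{6}{15}\right) = \frac{167}{141} - \left(8 + 6 \cdot \frac{1}{15}\right) = \frac{167}{141} - \left(8 + \frac{2}{5}\right) = \frac{167}{141} - \frac{42}{5} = - \frac{5087}{705}$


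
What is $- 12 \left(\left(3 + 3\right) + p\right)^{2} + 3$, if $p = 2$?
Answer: $-765$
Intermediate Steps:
$- 12 \left(\left(3 + 3\right) + p\right)^{2} + 3 = - 12 \left(\left(3 + 3\right) + 2\right)^{2} + 3 = - 12 \left(6 + 2\right)^{2} + 3 = - 12 \cdot 8^{2} + 3 = \left(-12\right) 64 + 3 = -768 + 3 = -765$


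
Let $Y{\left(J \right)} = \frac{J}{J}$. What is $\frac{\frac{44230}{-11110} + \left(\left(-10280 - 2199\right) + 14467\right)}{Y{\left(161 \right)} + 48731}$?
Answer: $\frac{2204245}{54141252} \approx 0.040713$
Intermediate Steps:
$Y{\left(J \right)} = 1$
$\frac{\frac{44230}{-11110} + \left(\left(-10280 - 2199\right) + 14467\right)}{Y{\left(161 \right)} + 48731} = \frac{\frac{44230}{-11110} + \left(\left(-10280 - 2199\right) + 14467\right)}{1 + 48731} = \frac{44230 \left(- \frac{1}{11110}\right) + \left(-12479 + 14467\right)}{48732} = \left(- \frac{4423}{1111} + 1988\right) \frac{1}{48732} = \frac{2204245}{1111} \cdot \frac{1}{48732} = \frac{2204245}{54141252}$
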